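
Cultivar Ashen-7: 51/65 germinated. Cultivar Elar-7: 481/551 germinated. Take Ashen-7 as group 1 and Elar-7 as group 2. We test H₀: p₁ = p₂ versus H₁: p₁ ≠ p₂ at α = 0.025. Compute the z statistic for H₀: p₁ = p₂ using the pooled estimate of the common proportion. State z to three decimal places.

z = -1.963

p̂₁ = 51/65 = 0.78462, p̂₂ = 481/551 = 0.87296.
Pooled p̂ = (51+481)/(65+551) = 532/616 = 0.86364.
SE = √(p̂(1−p̂)(1/n₁+1/n₂)) = √(0.86364·0.13636·0.0171995) = √(0.00202556) = 0.04501.
z = (0.78462 − 0.87296)/0.04501 = -0.08834/0.04501 = -1.963.
Two-sided p-value ≈ 2·Φ(−1.963) = 0.0497; since p > α = 0.025, fail to reject H₀.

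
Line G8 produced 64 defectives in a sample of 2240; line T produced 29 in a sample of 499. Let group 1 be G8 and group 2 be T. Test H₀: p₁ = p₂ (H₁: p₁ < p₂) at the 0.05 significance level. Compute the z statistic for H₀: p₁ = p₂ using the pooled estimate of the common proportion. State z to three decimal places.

p̂₁ = 64/2240 = 0.0285714, p̂₂ = 29/499 = 0.0581162.
Pooled p̂ = (64+29)/(2240+499) = 93/2739 = 0.0339540.
SE = √(0.0328011 × 0.00245044) = 0.0089653.
z = (0.0285714 − 0.0581162)/0.0089653 = -0.0295448/0.0089653 = -3.295.
p-value = P(Z < -3.295) ≈ 0.0005. With α = 0.05, reject H₀.

z = -3.295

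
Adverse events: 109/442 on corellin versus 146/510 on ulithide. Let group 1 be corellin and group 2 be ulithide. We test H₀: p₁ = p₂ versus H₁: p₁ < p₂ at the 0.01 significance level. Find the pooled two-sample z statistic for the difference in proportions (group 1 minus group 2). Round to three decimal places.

z = -1.378

p̂₁ = 109/442 = 0.24661, p̂₂ = 146/510 = 0.28627.
Pooled p̂ = (109+146)/(442+510) = 255/952 = 0.26786.
SE = √(p̂(1−p̂)(1/n₁+1/n₂)) = √(0.26786·0.73214·0.00422323) = √(0.000828216) = 0.02878.
z = (0.24661 − 0.28627)/0.02878 = -0.03966/0.02878 = -1.378.
p-value = P(Z < -1.378) ≈ 0.0840. With α = 0.01, fail to reject H₀.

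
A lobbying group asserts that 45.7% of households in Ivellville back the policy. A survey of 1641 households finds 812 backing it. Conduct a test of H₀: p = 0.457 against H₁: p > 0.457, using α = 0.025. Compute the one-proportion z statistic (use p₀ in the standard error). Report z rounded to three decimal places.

p̂ = 812/1641 = 0.494820.
Under H₀, SE = √(0.457·0.543/1641) = √(0.000151219) = 0.012297.
z = (0.494820 − 0.457)/0.012297 = 0.037820/0.012297 = 3.076.
p-value = P(Z > 3.076) ≈ 0.0011; since p < α = 0.025, reject H₀.

z = 3.076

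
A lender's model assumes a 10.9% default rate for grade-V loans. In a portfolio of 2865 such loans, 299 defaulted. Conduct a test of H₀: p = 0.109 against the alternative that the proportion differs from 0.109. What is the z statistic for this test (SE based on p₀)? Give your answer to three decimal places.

z = -0.796

p̂ = 299/2865 = 0.104363.
SE = √(p₀(1−p₀)/n) = √(0.097119/2865) = 0.005822.
z = (0.104363 − 0.109)/0.005822 = -0.004637/0.005822 = -0.796.
Two-sided p-value ≈ 2·Φ(−0.796) = 0.4258.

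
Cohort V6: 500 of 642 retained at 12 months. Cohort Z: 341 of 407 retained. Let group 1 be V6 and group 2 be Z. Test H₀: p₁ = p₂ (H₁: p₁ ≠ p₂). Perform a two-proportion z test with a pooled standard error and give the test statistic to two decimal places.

p̂₁ = 500/642 = 0.77882, p̂₂ = 341/407 = 0.83784.
Pooled p̂ = (500+341)/(642+407) = 841/1049 = 0.80172.
SE = √(p̂(1−p̂)(1/n₁+1/n₂)) = √(0.80172·0.19828·0.00401463) = √(0.000638196) = 0.02526.
z = (0.77882 − 0.83784)/0.02526 = -0.05902/0.02526 = -2.34.
Two-sided p-value ≈ 2·Φ(−2.336) = 0.0195.

z = -2.34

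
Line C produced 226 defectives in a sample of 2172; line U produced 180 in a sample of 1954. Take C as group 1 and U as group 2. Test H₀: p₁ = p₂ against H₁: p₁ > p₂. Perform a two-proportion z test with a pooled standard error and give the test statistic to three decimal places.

z = 1.285

p̂₁ = 226/2172 = 0.104052, p̂₂ = 180/1954 = 0.092119.
Pooled p̂ = (226+180)/(2172+1954) = 406/4126 = 0.098400.
SE = √(p̂(1−p̂)(1/n₁+1/n₂)) = √(0.098400·0.901600·0.000972176) = √(8.62493e-05) = 0.009287.
z = (0.104052 − 0.092119)/0.009287 = 0.011933/0.009287 = 1.285.
p-value = P(Z > 1.285) ≈ 0.0994.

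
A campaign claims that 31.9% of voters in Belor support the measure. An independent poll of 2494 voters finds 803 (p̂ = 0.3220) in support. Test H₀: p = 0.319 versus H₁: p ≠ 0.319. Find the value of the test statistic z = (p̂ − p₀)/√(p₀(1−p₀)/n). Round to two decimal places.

p̂ = 803/2494 ≈ 0.3220.
SE = √(p₀(1−p₀)/n) = √(0.21724/2494) = 0.0093.
z = (0.3220 − 0.319)/0.0093 = 0.0030/0.0093 = 0.32.
p-value = 2·P(Z > 0.319) ≈ 0.7501.

z = 0.32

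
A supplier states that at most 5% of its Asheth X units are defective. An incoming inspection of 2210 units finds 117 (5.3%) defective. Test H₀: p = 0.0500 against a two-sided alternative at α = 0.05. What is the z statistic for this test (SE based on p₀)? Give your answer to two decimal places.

p̂ = 117/2210 ≈ 0.0529.
Standard error under H₀: √(0.05×0.95/2210) = 0.0046.
z = (0.0529 − 0.05)/0.0046 = 0.0029/0.0046 = 0.63.
Two-sided p-value ≈ 2·Φ(−0.634) = 0.5258. With α = 0.05, fail to reject H₀.

z = 0.63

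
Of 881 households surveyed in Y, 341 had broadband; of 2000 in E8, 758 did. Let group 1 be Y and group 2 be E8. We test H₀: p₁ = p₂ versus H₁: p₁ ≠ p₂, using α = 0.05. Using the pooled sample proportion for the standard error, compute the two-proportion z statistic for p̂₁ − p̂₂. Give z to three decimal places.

p̂₁ = 341/881 ≈ 0.38706, p̂₂ = 758/2000 ≈ 0.37900.
Pooled p̂ = (341+758)/(881+2000) = 1099/2881 = 0.38146.
SE = √(0.235949 × 0.00163507) = 0.01964.
z = (0.38706 − 0.37900)/0.01964 = 0.00806/0.01964 = 0.410.
p-value = 2·P(Z > 0.410) ≈ 0.6815; since p > α = 0.05, fail to reject H₀.

z = 0.410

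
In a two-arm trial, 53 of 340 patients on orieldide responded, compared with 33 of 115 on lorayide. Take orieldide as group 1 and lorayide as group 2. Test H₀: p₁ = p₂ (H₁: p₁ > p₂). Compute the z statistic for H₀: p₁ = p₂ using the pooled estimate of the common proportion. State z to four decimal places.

p̂₁ = 53/340 ≈ 0.155882, p̂₂ = 33/115 ≈ 0.286957.
Pooled p̂ = (53+33)/(340+115) = 86/455 = 0.189011.
SE = √(0.153286 × 0.0116368) = 0.042235.
z = (0.155882 − 0.286957)/0.042235 = -0.131075/0.042235 = -3.1035.

z = -3.1035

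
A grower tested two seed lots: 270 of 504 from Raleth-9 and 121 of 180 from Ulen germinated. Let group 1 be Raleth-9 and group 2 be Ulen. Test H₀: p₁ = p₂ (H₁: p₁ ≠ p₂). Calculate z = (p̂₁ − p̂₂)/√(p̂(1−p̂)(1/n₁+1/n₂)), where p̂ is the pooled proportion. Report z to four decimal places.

z = -3.1770

p̂₁ = 270/504 = 0.535714, p̂₂ = 121/180 = 0.672222.
Pooled p̂ = (270+121)/(504+180) = 391/684 = 0.571637.
SE = √(p̂(1−p̂)(1/n₁+1/n₂)) = √(0.571637·0.428363·0.00753968) = √(0.00184623) = 0.042968.
z = (0.535714 − 0.672222)/0.042968 = -0.136508/0.042968 = -3.1770.
Two-sided p-value ≈ 2·Φ(−3.177) = 0.0015.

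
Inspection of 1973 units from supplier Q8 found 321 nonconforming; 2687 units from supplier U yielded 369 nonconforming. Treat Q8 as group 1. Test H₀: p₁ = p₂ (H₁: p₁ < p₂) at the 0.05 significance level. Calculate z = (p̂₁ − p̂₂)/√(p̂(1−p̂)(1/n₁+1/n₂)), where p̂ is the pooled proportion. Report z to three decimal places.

p̂₁ = 321/1973 = 0.16270, p̂₂ = 369/2687 = 0.13733.
Pooled p̂ = (321+369)/(1973+2687) = 690/4660 = 0.14807.
SE = √(p̂(1−p̂)(1/n₁+1/n₂)) = √(0.14807·0.85193·0.000879005) = √(0.000110881) = 0.01053.
z = (0.16270 − 0.13733)/0.01053 = 0.02537/0.01053 = 2.409.
p-value = P(Z < 2.409) ≈ 0.9920, so at α = 0.05 we fail to reject H₀.

z = 2.409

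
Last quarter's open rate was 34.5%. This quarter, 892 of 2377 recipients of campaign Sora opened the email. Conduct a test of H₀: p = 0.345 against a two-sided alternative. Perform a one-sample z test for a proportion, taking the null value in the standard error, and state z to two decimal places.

z = 3.10

p̂ = 892/2377 = 0.37526.
Under H₀, SE = √(0.345·0.655/2377) = √(9.50673e-05) = 0.00975.
z = (0.37526 − 0.345)/0.00975 = 0.03026/0.00975 = 3.10.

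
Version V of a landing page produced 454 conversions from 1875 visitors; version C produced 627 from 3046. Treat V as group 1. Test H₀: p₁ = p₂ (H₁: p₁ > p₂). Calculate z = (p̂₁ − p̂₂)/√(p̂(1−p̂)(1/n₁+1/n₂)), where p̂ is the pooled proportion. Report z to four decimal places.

z = 2.9860

p̂₁ = 454/1875 = 0.242133, p̂₂ = 627/3046 = 0.205844.
Pooled p̂ = (454+627)/(1875+3046) = 1081/4921 = 0.219671.
SE = √(0.171416 × 0.000861633) = 0.012153.
z = (0.242133 − 0.205844)/0.012153 = 0.036289/0.012153 = 2.9860.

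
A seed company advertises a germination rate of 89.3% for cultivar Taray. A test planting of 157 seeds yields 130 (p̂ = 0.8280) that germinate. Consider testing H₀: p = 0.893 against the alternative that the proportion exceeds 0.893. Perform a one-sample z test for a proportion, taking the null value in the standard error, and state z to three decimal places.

p̂ = 130/157 ≈ 0.82803.
Under H₀, SE = √(0.893·0.107/157) = √(0.000608605) = 0.02467.
z = (0.82803 − 0.893)/0.02467 = -0.06497/0.02467 = -2.634.

z = -2.634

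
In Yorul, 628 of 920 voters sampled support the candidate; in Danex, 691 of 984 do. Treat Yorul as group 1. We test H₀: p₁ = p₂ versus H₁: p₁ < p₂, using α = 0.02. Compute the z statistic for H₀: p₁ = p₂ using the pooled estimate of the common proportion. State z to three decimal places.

p̂₁ = 628/920 = 0.68261, p̂₂ = 691/984 = 0.70224.
Pooled p̂ = (628+691)/(920+984) = 1319/1904 = 0.69275.
SE = √(0.212847 × 0.00210322) = 0.02116.
z = (0.68261 − 0.70224)/0.02116 = -0.01963/0.02116 = -0.928.
p-value = P(Z < -0.928) ≈ 0.1768, so at α = 0.02 we fail to reject H₀.

z = -0.928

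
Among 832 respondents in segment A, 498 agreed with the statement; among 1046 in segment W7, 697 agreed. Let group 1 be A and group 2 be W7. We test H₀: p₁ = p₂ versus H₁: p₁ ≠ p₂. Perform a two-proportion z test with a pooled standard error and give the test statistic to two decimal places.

z = -3.03

p̂₁ = 498/832 = 0.59856, p̂₂ = 697/1046 = 0.66635.
Pooled p̂ = (498+697)/(832+1046) = 1195/1878 = 0.63632.
SE = √(p̂(1−p̂)(1/n₁+1/n₂)) = √(0.63632·0.36368·0.00215795) = √(0.000499388) = 0.02235.
z = (0.59856 − 0.66635)/0.02235 = -0.06779/0.02235 = -3.03.
Two-sided p-value ≈ 2·Φ(−3.034) = 0.0024.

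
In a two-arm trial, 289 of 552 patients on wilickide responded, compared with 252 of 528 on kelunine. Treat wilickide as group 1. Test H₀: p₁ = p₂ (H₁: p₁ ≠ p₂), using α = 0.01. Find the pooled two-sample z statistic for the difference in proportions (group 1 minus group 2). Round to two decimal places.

p̂₁ = 289/552 = 0.5236, p̂₂ = 252/528 = 0.4773.
Pooled p̂ = (289+252)/(552+528) = 541/1080 = 0.5009.
SE = √(0.249999 × 0.00370553) = 0.0304.
z = (0.5236 − 0.4773)/0.0304 = 0.0463/0.0304 = 1.52.
p-value = 2·P(Z > 1.520) ≈ 0.1284; since p > α = 0.01, fail to reject H₀.

z = 1.52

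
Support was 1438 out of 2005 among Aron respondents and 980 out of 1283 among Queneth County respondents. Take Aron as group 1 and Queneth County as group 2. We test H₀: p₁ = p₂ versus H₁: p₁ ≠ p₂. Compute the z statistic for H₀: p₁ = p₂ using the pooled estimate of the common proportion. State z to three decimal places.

z = -2.957

p̂₁ = 1438/2005 = 0.717207, p̂₂ = 980/1283 = 0.763835.
Pooled p̂ = (1438+980)/(2005+1283) = 2418/3288 = 0.735401.
SE = √(p̂(1−p̂)(1/n₁+1/n₂)) = √(0.735401·0.264599·0.00127818) = √(0.000248715) = 0.015771.
z = (0.717207 − 0.763835)/0.015771 = -0.046628/0.015771 = -2.957.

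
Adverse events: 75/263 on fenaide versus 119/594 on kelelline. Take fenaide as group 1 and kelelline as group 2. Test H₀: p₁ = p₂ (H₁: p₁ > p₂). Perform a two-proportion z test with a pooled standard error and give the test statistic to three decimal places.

z = 2.737

p̂₁ = 75/263 = 0.285171, p̂₂ = 119/594 = 0.200337.
Pooled p̂ = (75+119)/(263+594) = 194/857 = 0.226371.
SE = √(0.175127 × 0.00548578) = 0.030995.
z = (0.285171 − 0.200337)/0.030995 = 0.084834/0.030995 = 2.737.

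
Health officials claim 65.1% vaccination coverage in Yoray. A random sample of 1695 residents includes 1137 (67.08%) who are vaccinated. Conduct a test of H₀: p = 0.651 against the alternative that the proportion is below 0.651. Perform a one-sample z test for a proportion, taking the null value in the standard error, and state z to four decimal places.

p̂ = 1137/1695 = 0.6707965.
Under H₀, SE = √(0.651·0.349/1695) = √(0.000134041) = 0.0115776.
z = (0.6707965 − 0.651)/0.0115776 = 0.0197965/0.0115776 = 1.7099.

z = 1.7099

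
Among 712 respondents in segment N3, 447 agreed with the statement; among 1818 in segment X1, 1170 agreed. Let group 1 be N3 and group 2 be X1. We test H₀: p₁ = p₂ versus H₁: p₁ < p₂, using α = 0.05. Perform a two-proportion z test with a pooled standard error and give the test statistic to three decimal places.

z = -0.742

p̂₁ = 447/712 ≈ 0.62781, p̂₂ = 1170/1818 ≈ 0.64356.
Pooled p̂ = (447+1170)/(712+1818) = 1617/2530 = 0.63913.
SE = √(0.230643 × 0.00195455) = 0.02123.
z = (0.62781 − 0.64356)/0.02123 = -0.01575/0.02123 = -0.742.
p-value = P(Z < -0.742) ≈ 0.2290, so at α = 0.05 we fail to reject H₀.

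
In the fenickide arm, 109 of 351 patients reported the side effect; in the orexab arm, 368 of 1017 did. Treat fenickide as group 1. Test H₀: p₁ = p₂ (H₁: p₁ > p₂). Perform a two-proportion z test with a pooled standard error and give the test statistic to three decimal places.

p̂₁ = 109/351 = 0.31054, p̂₂ = 368/1017 = 0.36185.
Pooled p̂ = (109+368)/(351+1017) = 477/1368 = 0.34868.
SE = √(p̂(1−p̂)(1/n₁+1/n₂)) = √(0.34868·0.65132·0.00383229) = √(0.000870326) = 0.02950.
z = (0.31054 − 0.36185)/0.02950 = -0.05131/0.02950 = -1.739.
p-value = P(Z > -1.739) ≈ 0.9590.

z = -1.739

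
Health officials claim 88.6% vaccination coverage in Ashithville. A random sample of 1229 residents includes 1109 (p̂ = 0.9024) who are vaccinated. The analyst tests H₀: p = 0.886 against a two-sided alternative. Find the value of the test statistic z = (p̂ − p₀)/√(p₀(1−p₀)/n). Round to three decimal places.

z = 1.805

p̂ = 1109/1229 ≈ 0.902360.
Under H₀, SE = √(0.886·0.114/1229) = √(8.21839e-05) = 0.009066.
z = (0.902360 − 0.886)/0.009066 = 0.016360/0.009066 = 1.805.
Two-sided p-value ≈ 2·Φ(−1.805) = 0.0711.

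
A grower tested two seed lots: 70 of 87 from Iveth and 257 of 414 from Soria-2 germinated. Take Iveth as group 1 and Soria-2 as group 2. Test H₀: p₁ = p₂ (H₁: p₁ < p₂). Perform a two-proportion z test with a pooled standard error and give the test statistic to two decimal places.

z = 3.27

p̂₁ = 70/87 ≈ 0.8046, p̂₂ = 257/414 ≈ 0.6208.
Pooled p̂ = (70+257)/(87+414) = 327/501 = 0.6527.
SE = √(p̂(1−p̂)(1/n₁+1/n₂)) = √(0.6527·0.3473·0.0139097) = √(0.00315311) = 0.0562.
z = (0.8046 − 0.6208)/0.0562 = 0.1838/0.0562 = 3.27.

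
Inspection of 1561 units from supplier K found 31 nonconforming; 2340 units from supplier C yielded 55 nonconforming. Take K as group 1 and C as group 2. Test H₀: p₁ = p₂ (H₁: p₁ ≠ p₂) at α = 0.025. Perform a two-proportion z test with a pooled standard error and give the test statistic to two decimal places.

z = -0.76

p̂₁ = 31/1561 = 0.01986, p̂₂ = 55/2340 = 0.02350.
Pooled p̂ = (31+55)/(1561+2340) = 86/3901 = 0.02205.
SE = √(p̂(1−p̂)(1/n₁+1/n₂)) = √(0.02205·0.97795·0.00106797) = √(2.30249e-05) = 0.00480.
z = (0.01986 − 0.02350)/0.00480 = -0.00364/0.00480 = -0.76.
p-value = 2·P(Z > 0.760) ≈ 0.4475, so at α = 0.025 we fail to reject H₀.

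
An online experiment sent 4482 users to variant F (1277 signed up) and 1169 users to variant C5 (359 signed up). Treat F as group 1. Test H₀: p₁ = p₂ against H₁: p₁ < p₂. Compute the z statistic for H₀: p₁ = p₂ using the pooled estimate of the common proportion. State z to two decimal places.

z = -1.49

p̂₁ = 1277/4482 ≈ 0.2849, p̂₂ = 359/1169 ≈ 0.3071.
Pooled p̂ = (1277+359)/(4482+1169) = 1636/5651 = 0.2895.
SE = √(p̂(1−p̂)(1/n₁+1/n₂)) = √(0.2895·0.7105·0.00107855) = √(0.000221849) = 0.0149.
z = (0.2849 − 0.3071)/0.0149 = -0.0222/0.0149 = -1.49.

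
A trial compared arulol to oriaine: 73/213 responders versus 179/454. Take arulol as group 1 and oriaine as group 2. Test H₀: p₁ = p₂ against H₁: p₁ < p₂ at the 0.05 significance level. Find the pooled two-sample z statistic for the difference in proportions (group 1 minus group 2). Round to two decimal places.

z = -1.28

p̂₁ = 73/213 ≈ 0.3427, p̂₂ = 179/454 ≈ 0.3943.
Pooled p̂ = (73+179)/(213+454) = 252/667 = 0.3778.
SE = √(0.23507 × 0.00689748) = 0.0403.
z = (0.3427 − 0.3943)/0.0403 = -0.0516/0.0403 = -1.28.
p-value = P(Z < -1.280) ≈ 0.1002, so at α = 0.05 we fail to reject H₀.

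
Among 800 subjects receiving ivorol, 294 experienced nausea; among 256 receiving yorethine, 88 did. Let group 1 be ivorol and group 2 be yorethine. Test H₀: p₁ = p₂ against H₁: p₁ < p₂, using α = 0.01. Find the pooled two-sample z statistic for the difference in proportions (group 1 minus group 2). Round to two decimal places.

z = 0.69

p̂₁ = 294/800 = 0.3675, p̂₂ = 88/256 = 0.3438.
Pooled p̂ = (294+88)/(800+256) = 382/1056 = 0.3617.
SE = √(0.230885 × 0.00515625) = 0.0345.
z = (0.3675 − 0.3438)/0.0345 = 0.0237/0.0345 = 0.69.
p-value = P(Z < 0.688) ≈ 0.7544; since p > α = 0.01, fail to reject H₀.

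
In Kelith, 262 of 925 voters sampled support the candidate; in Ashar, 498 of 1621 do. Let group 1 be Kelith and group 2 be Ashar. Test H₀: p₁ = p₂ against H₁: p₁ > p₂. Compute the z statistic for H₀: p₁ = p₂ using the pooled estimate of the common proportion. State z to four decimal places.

p̂₁ = 262/925 = 0.2832432, p̂₂ = 498/1621 = 0.3072178.
Pooled p̂ = (262+498)/(925+1621) = 760/2546 = 0.2985075.
SE = √(0.209401 × 0.00169798) = 0.0188563.
z = (0.2832432 − 0.3072178)/0.0188563 = -0.0239746/0.0188563 = -1.2714.

z = -1.2714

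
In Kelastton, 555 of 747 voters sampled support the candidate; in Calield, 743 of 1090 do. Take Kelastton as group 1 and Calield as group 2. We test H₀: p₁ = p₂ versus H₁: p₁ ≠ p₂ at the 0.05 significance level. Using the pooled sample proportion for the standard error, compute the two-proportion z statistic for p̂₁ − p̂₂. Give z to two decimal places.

p̂₁ = 555/747 ≈ 0.7430, p̂₂ = 743/1090 ≈ 0.6817.
Pooled p̂ = (555+743)/(747+1090) = 1298/1837 = 0.7066.
SE = √(p̂(1−p̂)(1/n₁+1/n₂)) = √(0.7066·0.2934·0.00225612) = √(0.000467743) = 0.0216.
z = (0.7430 − 0.6817)/0.0216 = 0.0613/0.0216 = 2.84.
Two-sided p-value ≈ 2·Φ(−2.835) = 0.0046; since p < α = 0.05, reject H₀.

z = 2.84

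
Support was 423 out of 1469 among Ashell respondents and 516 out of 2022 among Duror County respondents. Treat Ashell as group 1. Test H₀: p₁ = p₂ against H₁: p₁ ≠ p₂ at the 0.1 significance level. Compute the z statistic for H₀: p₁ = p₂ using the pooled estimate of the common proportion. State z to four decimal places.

z = 2.1549

p̂₁ = 423/1469 = 0.2879510, p̂₂ = 516/2022 = 0.2551929.
Pooled p̂ = (423+516)/(1469+2022) = 939/3491 = 0.2689774.
SE = √(p̂(1−p̂)(1/n₁+1/n₂)) = √(0.2689774·0.7310226·0.0011753) = √(0.000231097) = 0.0152019.
z = (0.2879510 − 0.2551929)/0.0152019 = 0.0327581/0.0152019 = 2.1549.
Two-sided p-value ≈ 2·Φ(−2.155) = 0.0312, so at α = 0.1 we reject H₀.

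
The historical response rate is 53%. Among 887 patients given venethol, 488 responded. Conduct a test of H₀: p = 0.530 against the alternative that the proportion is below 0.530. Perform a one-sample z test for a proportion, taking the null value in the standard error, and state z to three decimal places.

p̂ = 488/887 = 0.550169.
SE = √(p₀(1−p₀)/n) = √(0.2491/887) = 0.016758.
z = (0.550169 − 0.53)/0.016758 = 0.020169/0.016758 = 1.204.
p-value = P(Z < 1.204) ≈ 0.8856.

z = 1.204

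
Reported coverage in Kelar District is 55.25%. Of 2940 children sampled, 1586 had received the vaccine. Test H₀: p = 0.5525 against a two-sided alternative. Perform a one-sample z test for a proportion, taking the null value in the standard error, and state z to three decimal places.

z = -1.422

p̂ = 1586/2940 = 0.53946.
Standard error under H₀: √(0.5525×0.4475/2940) = 0.00917.
z = (0.53946 − 0.5525)/0.00917 = -0.01304/0.00917 = -1.422.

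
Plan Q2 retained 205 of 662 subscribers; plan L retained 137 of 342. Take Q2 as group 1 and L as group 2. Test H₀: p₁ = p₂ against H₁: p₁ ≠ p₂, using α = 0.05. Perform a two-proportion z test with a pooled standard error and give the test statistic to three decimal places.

p̂₁ = 205/662 ≈ 0.30967, p̂₂ = 137/342 ≈ 0.40058.
Pooled p̂ = (205+137)/(662+342) = 342/1004 = 0.34064.
SE = √(0.224604 × 0.00443455) = 0.03156.
z = (0.30967 − 0.40058)/0.03156 = -0.09091/0.03156 = -2.881.
Two-sided p-value ≈ 2·Φ(−2.881) = 0.0040, so at α = 0.05 we reject H₀.

z = -2.881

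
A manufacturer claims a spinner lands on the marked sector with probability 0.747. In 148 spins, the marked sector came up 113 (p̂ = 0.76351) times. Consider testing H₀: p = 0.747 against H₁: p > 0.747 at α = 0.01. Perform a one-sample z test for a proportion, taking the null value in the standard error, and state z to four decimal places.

p̂ = 113/148 ≈ 0.763514.
SE = √(p₀(1−p₀)/n) = √(0.18899/148) = 0.035735.
z = (0.763514 − 0.747)/0.035735 = 0.016514/0.035735 = 0.4621.
p-value = P(Z > 0.462) ≈ 0.3220. With α = 0.01, fail to reject H₀.

z = 0.4621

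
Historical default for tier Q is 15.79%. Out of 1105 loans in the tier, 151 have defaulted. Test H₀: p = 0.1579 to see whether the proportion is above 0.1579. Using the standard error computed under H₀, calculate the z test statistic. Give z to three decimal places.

z = -1.937

p̂ = 151/1105 = 0.13665.
Standard error under H₀: √(0.1579×0.8421/1105) = 0.01097.
z = (0.13665 − 0.1579)/0.01097 = -0.02125/0.01097 = -1.937.
p-value = P(Z > -1.937) ≈ 0.9736.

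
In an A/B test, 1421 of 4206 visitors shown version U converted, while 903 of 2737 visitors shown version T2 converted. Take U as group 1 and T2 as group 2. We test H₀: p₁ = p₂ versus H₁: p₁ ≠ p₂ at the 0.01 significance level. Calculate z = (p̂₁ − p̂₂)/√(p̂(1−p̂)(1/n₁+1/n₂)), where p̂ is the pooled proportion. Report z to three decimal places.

z = 0.684

p̂₁ = 1421/4206 ≈ 0.33785, p̂₂ = 903/2737 ≈ 0.32992.
Pooled p̂ = (1421+903)/(4206+2737) = 2324/6943 = 0.33473.
SE = √(0.222684 × 0.000603119) = 0.01159.
z = (0.33785 − 0.32992)/0.01159 = 0.00793/0.01159 = 0.684.
p-value = 2·P(Z > 0.684) ≈ 0.4939. With α = 0.01, fail to reject H₀.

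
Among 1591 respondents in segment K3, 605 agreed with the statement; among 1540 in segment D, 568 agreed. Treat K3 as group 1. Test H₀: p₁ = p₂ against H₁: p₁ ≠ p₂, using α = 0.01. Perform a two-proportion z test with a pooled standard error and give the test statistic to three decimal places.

p̂₁ = 605/1591 = 0.38026, p̂₂ = 568/1540 = 0.36883.
Pooled p̂ = (605+568)/(1591+1540) = 1173/3131 = 0.37464.
SE = √(p̂(1−p̂)(1/n₁+1/n₂)) = √(0.37464·0.62536·0.00127789) = √(0.00029939) = 0.01730.
z = (0.38026 − 0.36883)/0.01730 = 0.01143/0.01730 = 0.661.
Two-sided p-value ≈ 2·Φ(−0.661) = 0.5088, so at α = 0.01 we fail to reject H₀.

z = 0.661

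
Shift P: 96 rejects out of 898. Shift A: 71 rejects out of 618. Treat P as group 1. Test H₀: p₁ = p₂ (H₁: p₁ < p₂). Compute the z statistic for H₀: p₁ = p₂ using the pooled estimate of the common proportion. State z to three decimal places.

z = -0.488

p̂₁ = 96/898 = 0.10690, p̂₂ = 71/618 = 0.11489.
Pooled p̂ = (96+71)/(898+618) = 167/1516 = 0.11016.
SE = √(p̂(1−p̂)(1/n₁+1/n₂)) = √(0.11016·0.88984·0.00273171) = √(0.000267772) = 0.01636.
z = (0.10690 − 0.11489)/0.01636 = -0.00799/0.01636 = -0.488.
p-value = P(Z < -0.488) ≈ 0.3128.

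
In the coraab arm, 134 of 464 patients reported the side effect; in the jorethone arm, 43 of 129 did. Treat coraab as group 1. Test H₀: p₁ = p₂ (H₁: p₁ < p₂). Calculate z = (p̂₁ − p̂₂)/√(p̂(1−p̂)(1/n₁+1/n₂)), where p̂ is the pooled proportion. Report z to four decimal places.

p̂₁ = 134/464 = 0.288793, p̂₂ = 43/129 = 0.333333.
Pooled p̂ = (134+43)/(464+129) = 177/593 = 0.298482.
SE = √(0.209391 × 0.00990711) = 0.045546.
z = (0.288793 − 0.333333)/0.045546 = -0.044540/0.045546 = -0.9779.
p-value = P(Z < -0.978) ≈ 0.1641.

z = -0.9779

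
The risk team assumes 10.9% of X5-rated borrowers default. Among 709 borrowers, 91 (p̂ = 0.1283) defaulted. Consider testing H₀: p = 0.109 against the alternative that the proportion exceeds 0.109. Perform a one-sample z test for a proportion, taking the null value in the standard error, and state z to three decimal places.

z = 1.653

p̂ = 91/709 = 0.128350.
Under H₀, SE = √(0.109·0.891/709) = √(0.00013698) = 0.011704.
z = (0.128350 − 0.109)/0.011704 = 0.019350/0.011704 = 1.653.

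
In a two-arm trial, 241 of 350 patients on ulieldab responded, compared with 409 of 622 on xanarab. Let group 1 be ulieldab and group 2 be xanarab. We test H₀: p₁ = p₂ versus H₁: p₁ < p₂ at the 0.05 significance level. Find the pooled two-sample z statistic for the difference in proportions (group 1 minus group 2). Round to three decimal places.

z = 0.986

p̂₁ = 241/350 ≈ 0.68857, p̂₂ = 409/622 ≈ 0.65756.
Pooled p̂ = (241+409)/(350+622) = 650/972 = 0.66872.
SE = √(p̂(1−p̂)(1/n₁+1/n₂)) = √(0.66872·0.33128·0.00446486) = √(0.00098911) = 0.03145.
z = (0.68857 − 0.65756)/0.03145 = 0.03101/0.03145 = 0.986.
p-value = P(Z < 0.986) ≈ 0.8380, so at α = 0.05 we fail to reject H₀.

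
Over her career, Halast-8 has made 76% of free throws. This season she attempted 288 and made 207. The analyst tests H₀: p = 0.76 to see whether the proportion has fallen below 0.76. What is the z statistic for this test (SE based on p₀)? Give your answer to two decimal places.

z = -1.64

p̂ = 207/288 ≈ 0.71875.
Standard error under H₀: √(0.76×0.24/288) = 0.02517.
z = (0.71875 − 0.76)/0.02517 = -0.04125/0.02517 = -1.64.
p-value = P(Z < -1.639) ≈ 0.0506.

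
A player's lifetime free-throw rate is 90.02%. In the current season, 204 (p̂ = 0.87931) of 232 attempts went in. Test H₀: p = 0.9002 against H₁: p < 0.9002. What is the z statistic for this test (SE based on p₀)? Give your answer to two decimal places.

p̂ = 204/232 ≈ 0.8793.
Standard error under H₀: √(0.9002×0.0998/232) = 0.0197.
z = (0.8793 − 0.9002)/0.0197 = -0.0209/0.0197 = -1.06.

z = -1.06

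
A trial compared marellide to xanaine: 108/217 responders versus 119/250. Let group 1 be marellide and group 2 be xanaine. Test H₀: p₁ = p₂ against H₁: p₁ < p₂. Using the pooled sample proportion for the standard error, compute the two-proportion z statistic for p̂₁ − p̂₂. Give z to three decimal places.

p̂₁ = 108/217 = 0.49770, p̂₂ = 119/250 = 0.47600.
Pooled p̂ = (108+119)/(217+250) = 227/467 = 0.48608.
SE = √(p̂(1−p̂)(1/n₁+1/n₂)) = √(0.48608·0.51392·0.00860829) = √(0.00215041) = 0.04637.
z = (0.49770 − 0.47600)/0.04637 = 0.02170/0.04637 = 0.468.
p-value = P(Z < 0.468) ≈ 0.6801.

z = 0.468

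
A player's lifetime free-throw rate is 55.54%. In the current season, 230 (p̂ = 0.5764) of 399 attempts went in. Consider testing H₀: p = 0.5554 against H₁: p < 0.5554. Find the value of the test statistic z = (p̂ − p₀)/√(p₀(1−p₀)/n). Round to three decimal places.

p̂ = 230/399 = 0.57644.
SE = √(p₀(1−p₀)/n) = √(0.24693/399) = 0.02488.
z = (0.57644 − 0.5554)/0.02488 = 0.02104/0.02488 = 0.846.
p-value = P(Z < 0.846) ≈ 0.8012.

z = 0.846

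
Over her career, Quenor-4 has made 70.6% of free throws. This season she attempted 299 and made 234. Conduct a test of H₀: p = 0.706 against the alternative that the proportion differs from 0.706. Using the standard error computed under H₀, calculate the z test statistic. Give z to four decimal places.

z = 2.9076

p̂ = 234/299 = 0.782609.
SE = √(p₀(1−p₀)/n) = √(0.20756/299) = 0.026348.
z = (0.782609 − 0.706)/0.026348 = 0.076609/0.026348 = 2.9076.
Two-sided p-value ≈ 2·Φ(−2.908) = 0.0036.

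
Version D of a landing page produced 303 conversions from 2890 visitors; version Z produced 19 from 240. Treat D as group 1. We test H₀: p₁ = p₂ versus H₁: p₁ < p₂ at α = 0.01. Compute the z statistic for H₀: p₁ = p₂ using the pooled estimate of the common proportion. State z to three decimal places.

p̂₁ = 303/2890 ≈ 0.10484, p̂₂ = 19/240 ≈ 0.07917.
Pooled p̂ = (303+19)/(2890+240) = 322/3130 = 0.10288.
SE = √(p̂(1−p̂)(1/n₁+1/n₂)) = √(0.10288·0.89712·0.00451269) = √(0.000416485) = 0.02041.
z = (0.10484 − 0.07917)/0.02041 = 0.02567/0.02041 = 1.258.
p-value = P(Z < 1.258) ≈ 0.8958; since p > α = 0.01, fail to reject H₀.

z = 1.258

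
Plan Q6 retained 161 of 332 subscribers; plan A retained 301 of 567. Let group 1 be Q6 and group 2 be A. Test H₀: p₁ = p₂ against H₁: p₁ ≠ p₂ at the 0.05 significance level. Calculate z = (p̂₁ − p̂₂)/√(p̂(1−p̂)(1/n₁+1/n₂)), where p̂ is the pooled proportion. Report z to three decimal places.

z = -1.330

p̂₁ = 161/332 ≈ 0.484940, p̂₂ = 301/567 ≈ 0.530864.
Pooled p̂ = (161+301)/(332+567) = 462/899 = 0.513904.
SE = √(0.249807 × 0.00477572) = 0.034540.
z = (0.484940 − 0.530864)/0.034540 = -0.045924/0.034540 = -1.330.
Two-sided p-value ≈ 2·Φ(−1.330) = 0.1836, so at α = 0.05 we fail to reject H₀.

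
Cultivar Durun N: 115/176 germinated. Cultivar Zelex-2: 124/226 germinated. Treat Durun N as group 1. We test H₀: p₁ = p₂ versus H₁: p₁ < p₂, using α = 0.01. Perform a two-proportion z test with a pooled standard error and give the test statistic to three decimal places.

p̂₁ = 115/176 = 0.65341, p̂₂ = 124/226 = 0.54867.
Pooled p̂ = (115+124)/(176+226) = 239/402 = 0.59453.
SE = √(0.241065 × 0.0101066) = 0.04936.
z = (0.65341 − 0.54867)/0.04936 = 0.10474/0.04936 = 2.122.
p-value = P(Z < 2.122) ≈ 0.9831. With α = 0.01, fail to reject H₀.

z = 2.122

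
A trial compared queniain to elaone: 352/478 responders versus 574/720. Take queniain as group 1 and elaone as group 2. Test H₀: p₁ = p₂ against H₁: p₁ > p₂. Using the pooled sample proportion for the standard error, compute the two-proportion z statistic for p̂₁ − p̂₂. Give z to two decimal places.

p̂₁ = 352/478 ≈ 0.7364, p̂₂ = 574/720 ≈ 0.7972.
Pooled p̂ = (352+574)/(478+720) = 926/1198 = 0.7730.
SE = √(0.175496 × 0.00348094) = 0.0247.
z = (0.7364 − 0.7972)/0.0247 = -0.0608/0.0247 = -2.46.
p-value = P(Z > -2.461) ≈ 0.9931.

z = -2.46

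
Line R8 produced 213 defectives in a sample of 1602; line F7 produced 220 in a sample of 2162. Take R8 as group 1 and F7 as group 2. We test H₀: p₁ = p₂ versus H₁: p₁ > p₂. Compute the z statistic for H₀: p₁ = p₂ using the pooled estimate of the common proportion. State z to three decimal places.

p̂₁ = 213/1602 ≈ 0.13296, p̂₂ = 220/2162 ≈ 0.10176.
Pooled p̂ = (213+220)/(1602+2162) = 433/3764 = 0.11504.
SE = √(0.101804 × 0.00108675) = 0.01052.
z = (0.13296 − 0.10176)/0.01052 = 0.03120/0.01052 = 2.966.

z = 2.966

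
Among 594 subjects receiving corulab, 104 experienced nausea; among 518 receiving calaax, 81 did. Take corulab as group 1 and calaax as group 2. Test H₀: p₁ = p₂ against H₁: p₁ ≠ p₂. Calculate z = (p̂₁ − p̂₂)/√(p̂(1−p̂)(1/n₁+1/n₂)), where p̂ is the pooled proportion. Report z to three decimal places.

z = 0.836

p̂₁ = 104/594 ≈ 0.17508, p̂₂ = 81/518 ≈ 0.15637.
Pooled p̂ = (104+81)/(594+518) = 185/1112 = 0.16637.
SE = √(p̂(1−p̂)(1/n₁+1/n₂)) = √(0.16637·0.83363·0.003614) = √(0.000501222) = 0.02239.
z = (0.17508 − 0.15637)/0.02239 = 0.01871/0.02239 = 0.836.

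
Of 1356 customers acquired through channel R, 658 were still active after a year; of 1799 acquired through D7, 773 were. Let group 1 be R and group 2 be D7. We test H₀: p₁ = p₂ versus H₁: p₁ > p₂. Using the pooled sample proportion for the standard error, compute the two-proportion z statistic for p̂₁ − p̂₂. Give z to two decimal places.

z = 3.10

p̂₁ = 658/1356 = 0.48525, p̂₂ = 773/1799 = 0.42968.
Pooled p̂ = (658+773)/(1356+1799) = 1431/3155 = 0.45357.
SE = √(0.247844 × 0.00129333) = 0.01790.
z = (0.48525 − 0.42968)/0.01790 = 0.05557/0.01790 = 3.10.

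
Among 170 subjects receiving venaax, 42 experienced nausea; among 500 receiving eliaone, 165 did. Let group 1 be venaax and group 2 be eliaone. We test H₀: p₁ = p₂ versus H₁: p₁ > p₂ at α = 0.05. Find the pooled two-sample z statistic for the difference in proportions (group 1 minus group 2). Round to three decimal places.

z = -2.022

p̂₁ = 42/170 ≈ 0.24706, p̂₂ = 165/500 ≈ 0.33000.
Pooled p̂ = (42+165)/(170+500) = 207/670 = 0.30896.
SE = √(p̂(1−p̂)(1/n₁+1/n₂)) = √(0.30896·0.69104·0.00788235) = √(0.0016829) = 0.04102.
z = (0.24706 − 0.33000)/0.04102 = -0.08294/0.04102 = -2.022.
p-value = P(Z > -2.022) ≈ 0.9784. With α = 0.05, fail to reject H₀.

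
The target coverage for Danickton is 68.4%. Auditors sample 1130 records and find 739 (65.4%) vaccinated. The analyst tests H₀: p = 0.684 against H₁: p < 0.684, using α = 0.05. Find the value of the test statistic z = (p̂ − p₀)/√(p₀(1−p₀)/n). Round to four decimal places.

p̂ = 739/1130 ≈ 0.6539823.
Under H₀, SE = √(0.684·0.316/1130) = √(0.000191278) = 0.0138303.
z = (0.6539823 − 0.684)/0.0138303 = -0.0300177/0.0138303 = -2.1704.
p-value = P(Z < -2.170) ≈ 0.0150; since p < α = 0.05, reject H₀.

z = -2.1704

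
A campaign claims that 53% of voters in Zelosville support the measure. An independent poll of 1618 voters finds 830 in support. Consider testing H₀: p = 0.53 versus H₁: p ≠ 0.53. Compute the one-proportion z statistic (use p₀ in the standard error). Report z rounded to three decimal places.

z = -1.372

p̂ = 830/1618 = 0.512979.
Under H₀, SE = √(0.53·0.47/1618) = √(0.000153956) = 0.012408.
z = (0.512979 − 0.53)/0.012408 = -0.017021/0.012408 = -1.372.
Two-sided p-value ≈ 2·Φ(−1.372) = 0.1701.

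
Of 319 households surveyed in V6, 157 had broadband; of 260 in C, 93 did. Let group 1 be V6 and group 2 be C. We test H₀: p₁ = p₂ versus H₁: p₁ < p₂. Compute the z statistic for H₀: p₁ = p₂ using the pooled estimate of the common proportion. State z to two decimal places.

p̂₁ = 157/319 = 0.4922, p̂₂ = 93/260 = 0.3577.
Pooled p̂ = (157+93)/(319+260) = 250/579 = 0.4318.
SE = √(p̂(1−p̂)(1/n₁+1/n₂)) = √(0.4318·0.5682·0.00698095) = √(0.00171275) = 0.0414.
z = (0.4922 − 0.3577)/0.0414 = 0.1345/0.0414 = 3.25.

z = 3.25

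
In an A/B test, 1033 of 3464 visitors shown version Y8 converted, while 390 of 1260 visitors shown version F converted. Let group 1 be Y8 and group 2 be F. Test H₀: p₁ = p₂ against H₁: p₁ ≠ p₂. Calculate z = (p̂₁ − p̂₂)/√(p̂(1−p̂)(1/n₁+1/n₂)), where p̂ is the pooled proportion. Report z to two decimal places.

p̂₁ = 1033/3464 = 0.2982, p̂₂ = 390/1260 = 0.3095.
Pooled p̂ = (1033+390)/(3464+1260) = 1423/4724 = 0.3012.
SE = √(p̂(1−p̂)(1/n₁+1/n₂)) = √(0.3012·0.6988·0.00108233) = √(0.00022782) = 0.0151.
z = (0.2982 − 0.3095)/0.0151 = -0.0113/0.0151 = -0.75.
p-value = 2·P(Z > 0.750) ≈ 0.4535.

z = -0.75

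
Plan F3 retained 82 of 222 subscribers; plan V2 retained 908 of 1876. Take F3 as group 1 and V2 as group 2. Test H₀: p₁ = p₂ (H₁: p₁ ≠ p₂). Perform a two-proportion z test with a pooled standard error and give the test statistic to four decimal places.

p̂₁ = 82/222 = 0.369369, p̂₂ = 908/1876 = 0.484009.
Pooled p̂ = (82+908)/(222+1876) = 990/2098 = 0.471878.
SE = √(p̂(1−p̂)(1/n₁+1/n₂)) = √(0.471878·0.528122·0.00503755) = √(0.0012554) = 0.035432.
z = (0.369369 − 0.484009)/0.035432 = -0.114640/0.035432 = -3.2355.

z = -3.2355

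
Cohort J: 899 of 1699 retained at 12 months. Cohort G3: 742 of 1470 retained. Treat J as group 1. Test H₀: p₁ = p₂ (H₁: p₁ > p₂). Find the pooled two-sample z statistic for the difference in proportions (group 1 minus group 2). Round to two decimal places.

p̂₁ = 899/1699 = 0.5291, p̂₂ = 742/1470 = 0.5048.
Pooled p̂ = (899+742)/(1699+1470) = 1641/3169 = 0.5178.
SE = √(p̂(1−p̂)(1/n₁+1/n₂)) = √(0.5178·0.4822·0.00126885) = √(0.00031681) = 0.0178.
z = (0.5291 − 0.5048)/0.0178 = 0.0243/0.0178 = 1.37.
p-value = P(Z > 1.369) ≈ 0.0854.

z = 1.37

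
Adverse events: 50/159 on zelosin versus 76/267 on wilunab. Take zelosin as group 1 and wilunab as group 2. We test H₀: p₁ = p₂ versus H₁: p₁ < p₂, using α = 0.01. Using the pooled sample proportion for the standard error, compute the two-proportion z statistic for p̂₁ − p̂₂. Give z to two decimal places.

z = 0.65

p̂₁ = 50/159 = 0.3145, p̂₂ = 76/267 = 0.2846.
Pooled p̂ = (50+76)/(159+267) = 126/426 = 0.2958.
SE = √(0.208292 × 0.0100346) = 0.0457.
z = (0.3145 − 0.2846)/0.0457 = 0.0299/0.0457 = 0.65.
p-value = P(Z < 0.652) ≈ 0.7429; since p > α = 0.01, fail to reject H₀.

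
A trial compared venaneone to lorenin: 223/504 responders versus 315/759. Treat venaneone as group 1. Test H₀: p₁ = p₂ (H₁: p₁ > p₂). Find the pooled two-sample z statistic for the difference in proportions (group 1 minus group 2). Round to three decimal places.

z = 0.966

p̂₁ = 223/504 = 0.44246, p̂₂ = 315/759 = 0.41502.
Pooled p̂ = (223+315)/(504+759) = 538/1263 = 0.42597.
SE = √(0.24452 × 0.00330165) = 0.02841.
z = (0.44246 − 0.41502)/0.02841 = 0.02744/0.02841 = 0.966.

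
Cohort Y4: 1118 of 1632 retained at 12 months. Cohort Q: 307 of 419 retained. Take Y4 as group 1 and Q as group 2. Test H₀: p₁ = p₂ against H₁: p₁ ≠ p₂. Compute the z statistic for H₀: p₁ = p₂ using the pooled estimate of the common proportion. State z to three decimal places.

z = -1.889

p̂₁ = 1118/1632 ≈ 0.68505, p̂₂ = 307/419 ≈ 0.73270.
Pooled p̂ = (1118+307)/(1632+419) = 1425/2051 = 0.69478.
SE = √(0.21206 × 0.00299938) = 0.02522.
z = (0.68505 − 0.73270)/0.02522 = -0.04765/0.02522 = -1.889.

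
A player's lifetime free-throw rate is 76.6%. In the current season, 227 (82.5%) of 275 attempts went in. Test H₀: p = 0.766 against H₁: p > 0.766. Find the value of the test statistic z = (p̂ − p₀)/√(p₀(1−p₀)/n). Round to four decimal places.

z = 2.3288

p̂ = 227/275 ≈ 0.825455.
Standard error under H₀: √(0.766×0.234/275) = 0.025530.
z = (0.825455 − 0.766)/0.025530 = 0.059455/0.025530 = 2.3288.
p-value = P(Z > 2.329) ≈ 0.0099.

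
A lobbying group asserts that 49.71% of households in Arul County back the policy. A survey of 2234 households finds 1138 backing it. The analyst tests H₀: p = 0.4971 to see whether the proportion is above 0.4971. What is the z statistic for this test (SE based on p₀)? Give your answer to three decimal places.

z = 1.163

p̂ = 1138/2234 ≈ 0.50940.
SE = √(p₀(1−p₀)/n) = √(0.24999/2234) = 0.01058.
z = (0.50940 − 0.4971)/0.01058 = 0.01230/0.01058 = 1.163.
p-value = P(Z > 1.163) ≈ 0.1225.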